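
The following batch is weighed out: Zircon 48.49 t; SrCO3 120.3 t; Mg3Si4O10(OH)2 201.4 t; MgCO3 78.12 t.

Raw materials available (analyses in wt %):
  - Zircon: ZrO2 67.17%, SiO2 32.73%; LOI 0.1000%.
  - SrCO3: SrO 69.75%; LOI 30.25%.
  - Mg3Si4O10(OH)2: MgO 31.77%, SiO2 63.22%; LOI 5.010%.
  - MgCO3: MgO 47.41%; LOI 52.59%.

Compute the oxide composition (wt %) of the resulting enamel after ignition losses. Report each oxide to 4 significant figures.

Rounding to four significant digits extends to every working value as displayed; each numeric step keeps full precision from first step to last. Each reported number is rounded a single time; the derived quantities (LOI, the yield, glass mass, the four compositions, the totals) are rebuilt in full float precision starting from the weights at 360.7 t of glass, as written in problem or answer.
Delivered oxide masses:
  SrO: 120.3·0.6975 = 83.91 t
  MgO: 201.4·0.3177 + 78.12·0.4741 = 101.0 t
  ZrO2: 48.49·0.6717 = 32.57 t
  SiO2: 48.49·0.3273 + 201.4·0.6322 = 143.2 t
LOI: 48.49·0.001000 + 120.3·0.3025 + 201.4·0.05010 + 78.12·0.5259 = 87.61 t
Net of LOI, the glass mass = 448.3 − 87.61 = 360.7 t (= the summed oxide contributions)
wt % = oxide mass / glass mass × 100

Glass mass = 360.7 t (batch 448.3 − LOI 87.61).
Composition: SrO 23.26%, MgO 28.01%, ZrO2 9.030%, SiO2 39.70%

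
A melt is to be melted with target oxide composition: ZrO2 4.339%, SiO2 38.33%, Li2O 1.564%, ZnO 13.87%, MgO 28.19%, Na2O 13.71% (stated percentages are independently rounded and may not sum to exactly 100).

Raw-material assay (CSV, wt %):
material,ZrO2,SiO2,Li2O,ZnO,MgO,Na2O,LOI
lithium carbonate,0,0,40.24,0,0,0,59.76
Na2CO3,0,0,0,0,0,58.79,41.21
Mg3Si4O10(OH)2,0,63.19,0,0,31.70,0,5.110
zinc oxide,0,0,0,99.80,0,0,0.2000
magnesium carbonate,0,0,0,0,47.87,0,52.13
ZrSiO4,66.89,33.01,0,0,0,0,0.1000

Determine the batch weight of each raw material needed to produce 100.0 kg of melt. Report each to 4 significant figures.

The working math maintains full precision all the way through — rounding to 4 significant digits applies to every working value as shown; a single rounding completes each reported result. Derived quantities, which include glass mass, the yield, ignition loss, totals, six oxide percentages, are re-derived at full precision, exactly as printed in the problem or answer text, from the weighed amounts on 100.0 kg of glass.
Oxide-by-oxide targets in 100.0 kg melt:
  ZrO2: 4.339% × 100.0 = 4.339 kg
  SiO2: 38.33% × 100.0 = 38.33 kg
  Li2O: 1.564% × 100.0 = 1.564 kg
  ZnO: 13.87% × 100.0 = 13.87 kg
  MgO: 28.19% × 100.0 = 28.19 kg
  Na2O: 13.71% × 100.0 = 13.71 kg
Per-oxide balance check from the weights as reported, versus the basis set out (summed amounts equal target values exact up to rounding of places):
  ZrO2: 6.487·0.6689 = 4.339 kg (target 4.339 kg)
  SiO2: 57.27·0.6319 + 6.487·0.3301 = 38.33 kg (target 38.33 kg)
  Li2O: 3.887·0.4024 = 1.564 kg (target 1.564 kg)
  ZnO: 13.90·0.9980 = 13.87 kg (target 13.87 kg)
  MgO: 57.27·0.3170 + 20.96·0.4787 = 28.19 kg (target 28.19 kg)
  Na2O: 23.32·0.5879 = 13.71 kg (target 13.71 kg)
Glass-mass bookkeeping: Σ batch − LOI loss = 100.0 kg (summing oxide targets gives 100.0 kg; against the stated basis, 100.0 kg — gaps are rounding artifacts).
Whole-batch sum: Σ batch = 125.8 kg; the LOI term Σ batch·LOI equals 25.82 kg; glass ÷ batch gives a yield of 79.48%.

Batch per 100.0 kg melt:
  lithium carbonate: 3.887 kg
  Na2CO3: 23.32 kg
  Mg3Si4O10(OH)2: 57.27 kg
  zinc oxide: 13.90 kg
  magnesium carbonate: 20.96 kg
  ZrSiO4: 6.487 kg
Total batch = 125.8 kg; LOI loss = 25.82 kg; yield = 79.48%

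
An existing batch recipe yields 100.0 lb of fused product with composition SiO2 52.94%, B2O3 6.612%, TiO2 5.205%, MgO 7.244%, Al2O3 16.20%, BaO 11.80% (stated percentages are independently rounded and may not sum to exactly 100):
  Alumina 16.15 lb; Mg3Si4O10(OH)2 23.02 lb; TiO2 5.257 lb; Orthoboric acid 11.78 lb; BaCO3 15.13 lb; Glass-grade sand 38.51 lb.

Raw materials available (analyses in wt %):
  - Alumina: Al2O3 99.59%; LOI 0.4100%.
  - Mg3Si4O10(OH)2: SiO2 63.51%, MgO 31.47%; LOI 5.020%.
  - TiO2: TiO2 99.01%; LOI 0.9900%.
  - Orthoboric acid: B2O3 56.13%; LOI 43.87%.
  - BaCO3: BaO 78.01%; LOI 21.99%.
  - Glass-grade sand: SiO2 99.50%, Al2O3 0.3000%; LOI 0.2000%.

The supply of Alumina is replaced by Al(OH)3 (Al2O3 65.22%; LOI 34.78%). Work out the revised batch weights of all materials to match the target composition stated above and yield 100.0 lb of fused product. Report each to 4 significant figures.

Revised batch per 100.0 lb fused product:
  Al(OH)3: 24.66 lb
  Mg3Si4O10(OH)2: 23.02 lb
  TiO2: 5.257 lb
  Orthoboric acid: 11.78 lb
  BaCO3: 15.13 lb
  Glass-grade sand: 38.51 lb
Total batch = 118.4 lb; LOI loss = 18.36 lb

All internal work runs at exact precision end to end — rounding to 4 significant digits extends to every mid-chain value as printed — every reported number undergoes a single rounding. All derived quantities (six oxide percentages, glass mass, the totals, the yield, LOI) are re-derived from the batch weights on 100.0 lb of glass in exact precision, precisely as stated by question or answer.
Oxide-by-oxide targets in 100.0 lb fused product:
  SiO2: 52.94% × 100.0 = 52.94 lb
  B2O3: 6.612% × 100.0 = 6.612 lb
  TiO2: 5.205% × 100.0 = 5.205 lb
  MgO: 7.244% × 100.0 = 7.244 lb
  Al2O3: 16.20% × 100.0 = 16.20 lb
  BaO: 11.80% × 100.0 = 11.80 lb
Balance tally, oxide-wise, on the weights just shown, for the quoted basis mass (every target is met by its sum given rounding of the digits):
  SiO2: 23.02·0.6351 + 38.51·0.9950 = 52.94 lb (target 52.94 lb)
  B2O3: 11.78·0.5613 = 6.612 lb (target 6.612 lb)
  TiO2: 5.257·0.9901 = 5.205 lb (target 5.205 lb)
  MgO: 23.02·0.3147 = 7.244 lb (target 7.244 lb)
  Al2O3: 24.66·0.6522 + 38.51·0.003000 = 16.20 lb (target 16.20 lb)
  BaO: 15.13·0.7801 = 11.80 lb (target 11.80 lb)
Consistency of the glass mass: whole batch net of LOI = 100.0 lb (oxide target masses add up to 100.0 lb; with the basis standing at 100.0 lb — any gap is answer rounding).
Summing the batch: Σ batch = 118.4 lb; LOI loss = Σ batch·LOI = 18.36 lb; yield = glass ÷ total batch = 84.49%.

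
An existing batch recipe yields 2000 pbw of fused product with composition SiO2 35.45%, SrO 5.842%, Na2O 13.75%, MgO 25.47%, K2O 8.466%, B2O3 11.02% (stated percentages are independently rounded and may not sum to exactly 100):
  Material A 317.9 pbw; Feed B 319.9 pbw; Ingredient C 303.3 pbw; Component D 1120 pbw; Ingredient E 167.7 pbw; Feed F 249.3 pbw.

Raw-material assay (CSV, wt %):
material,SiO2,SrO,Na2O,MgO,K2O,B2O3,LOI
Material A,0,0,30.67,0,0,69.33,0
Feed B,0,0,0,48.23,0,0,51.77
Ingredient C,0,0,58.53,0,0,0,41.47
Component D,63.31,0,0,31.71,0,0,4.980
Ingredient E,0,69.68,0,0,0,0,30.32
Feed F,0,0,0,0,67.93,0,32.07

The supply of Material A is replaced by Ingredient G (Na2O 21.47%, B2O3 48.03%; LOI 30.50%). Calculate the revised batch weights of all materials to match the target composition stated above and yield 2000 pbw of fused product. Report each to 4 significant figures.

The whole derivation holds exact precision in every operation — values along the way are displayed (rounded to 4 significant digits) alongside each step. A single rounding produces each reported result; derived quantities are recomputed from the weighed amounts on 2000 pbw of glass in exact precision (yield, glass mass, LOI, the totals, six oxide percentages), as written in either problem or answer.
The oxide mass targets at 2000 pbw fused product:
  SiO2: 35.45% × 2000 = 709.0 pbw
  SrO: 5.842% × 2000 = 116.8 pbw
  Na2O: 13.75% × 2000 = 275.0 pbw
  MgO: 25.47% × 2000 = 509.4 pbw
  K2O: 8.466% × 2000 = 169.3 pbw
  B2O3: 11.02% × 2000 = 220.4 pbw
Mass-balance tally per oxide working from each reported weight, under the basis named above (sum by sum, the targets are met inside rounding margins):
  SiO2: 1120·0.6331 = 709.1 pbw (target 709.0 pbw)
  SrO: 167.7·0.6968 = 116.9 pbw (target 116.8 pbw)
  Na2O: 458.9·0.2147 + 301.5·0.5853 = 275.0 pbw (target 275.0 pbw)
  MgO: 319.9·0.4823 + 1120·0.3171 = 509.4 pbw (target 509.4 pbw)
  K2O: 249.3·0.6793 = 169.3 pbw (target 169.3 pbw)
  B2O3: 458.9·0.4803 = 220.4 pbw (target 220.4 pbw)
Mass balance on the glass: batch Σ − ignition loss = 2000 pbw (the Σ of target masses is 2000 pbw; basis as stated: 2000 pbw — differing by rounding only).
Batch total: Σ batch = 2617 pbw; LOI loss = Σ batch·LOI = 617.2 pbw; glass ÷ batch gives a yield of 76.42%.

Revised batch per 2000 pbw fused product:
  Ingredient G: 458.9 pbw
  Feed B: 319.9 pbw
  Ingredient C: 301.5 pbw
  Component D: 1120 pbw
  Ingredient E: 167.7 pbw
  Feed F: 249.3 pbw
Total batch = 2617 pbw; LOI loss = 617.2 pbw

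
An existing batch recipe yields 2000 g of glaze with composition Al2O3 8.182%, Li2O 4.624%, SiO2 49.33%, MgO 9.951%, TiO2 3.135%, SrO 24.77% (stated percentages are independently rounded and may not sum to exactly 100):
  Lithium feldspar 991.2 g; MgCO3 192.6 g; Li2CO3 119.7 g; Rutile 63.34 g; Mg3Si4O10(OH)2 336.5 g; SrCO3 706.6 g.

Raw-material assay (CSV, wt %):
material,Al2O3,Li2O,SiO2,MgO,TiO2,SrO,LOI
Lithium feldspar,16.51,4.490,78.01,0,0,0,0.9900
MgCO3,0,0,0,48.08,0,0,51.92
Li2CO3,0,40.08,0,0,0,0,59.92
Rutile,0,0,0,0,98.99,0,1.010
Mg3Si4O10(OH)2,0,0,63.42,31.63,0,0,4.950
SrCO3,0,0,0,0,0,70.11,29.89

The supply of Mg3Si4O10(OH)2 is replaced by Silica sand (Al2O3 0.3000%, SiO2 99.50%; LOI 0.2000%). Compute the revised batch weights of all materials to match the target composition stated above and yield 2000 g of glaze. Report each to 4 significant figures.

Values along the way appear (rounded to four significant figures) between the steps. Each numeric step keeps exact precision from first step to last; every reported number takes exactly one rounding; the derived quantities, including glass mass, the totals, LOI, yield, the six compositions, are recomputed starting from the weights per 2000 g of glass in exact precision, as set out in the question or the answer.
Per-oxide target masses for 2000 g glaze:
  Al2O3: 8.182% × 2000 = 163.6 g
  Li2O: 4.624% × 2000 = 92.48 g
  SiO2: 49.33% × 2000 = 986.6 g
  MgO: 9.951% × 2000 = 199.0 g
  TiO2: 3.135% × 2000 = 62.70 g
  SrO: 24.77% × 2000 = 495.4 g
Verifying the oxide balance from the weights as reported, on the stated basis (oxide sums agree with the targets up to rounding of the answer):
  Al2O3: 987.2·0.1651 + 217.6·0.003000 = 163.6 g (target 163.6 g)
  Li2O: 987.2·0.04490 + 120.1·0.4008 = 92.46 g (target 92.48 g)
  SiO2: 987.2·0.7801 + 217.6·0.9950 = 986.6 g (target 986.6 g)
  MgO: 413.9·0.4808 = 199.0 g (target 199.0 g)
  TiO2: 63.34·0.9899 = 62.70 g (target 62.70 g)
  SrO: 706.6·0.7011 = 495.4 g (target 495.4 g)
Glass-mass sanity pass: batch Σ − ignition loss = 2000 g (the targets, summed, come to 2000 g; the stated basis being 2000 g — gaps are rounding artifacts).
Total batch = Σ batch = 2509 g; Σ batch·LOI gives LOI loss = 508.9 g; yield, glass over the total, = 79.71%.

Revised batch per 2000 g glaze:
  Lithium feldspar: 987.2 g
  MgCO3: 413.9 g
  Li2CO3: 120.1 g
  Rutile: 63.34 g
  Silica sand: 217.6 g
  SrCO3: 706.6 g
Total batch = 2509 g; LOI loss = 508.9 g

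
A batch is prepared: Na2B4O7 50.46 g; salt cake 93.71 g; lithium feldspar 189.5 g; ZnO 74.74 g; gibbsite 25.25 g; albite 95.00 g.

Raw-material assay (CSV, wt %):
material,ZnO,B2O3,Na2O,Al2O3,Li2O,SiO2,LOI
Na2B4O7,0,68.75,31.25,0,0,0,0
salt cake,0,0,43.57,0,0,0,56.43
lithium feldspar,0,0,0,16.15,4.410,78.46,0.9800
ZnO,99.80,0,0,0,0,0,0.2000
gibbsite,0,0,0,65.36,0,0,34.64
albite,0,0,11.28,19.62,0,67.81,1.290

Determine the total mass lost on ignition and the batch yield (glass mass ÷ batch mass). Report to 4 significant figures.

LOI loss = 64.86 g; glass = 463.8 g; yield = 87.73%

Full float precision is kept through every step. Mid-chain values are shown (rounded to four significant figures) in the working; each reported number is rounded just once. All derived quantities, which include totals, glass mass, six oxide percentages, ignition loss, yield, are rebuilt in full precision, as given in problem or answer, from the batch weights for 463.8 g of glass.
Material-by-material LOI:
  Na2B4O7: 50.46 × 0 = 0 g
  salt cake: 93.71 × 0.5643 = 52.88 g
  lithium feldspar: 189.5 × 0.009800 = 1.857 g
  ZnO: 74.74 × 0.002000 = 0.1495 g
  gibbsite: 25.25 × 0.3464 = 8.747 g
  albite: 95.00 × 0.01290 = 1.226 g
Total LOI = 64.86 g
Glass = batch − LOI = 528.7 − 64.86 = 463.8 g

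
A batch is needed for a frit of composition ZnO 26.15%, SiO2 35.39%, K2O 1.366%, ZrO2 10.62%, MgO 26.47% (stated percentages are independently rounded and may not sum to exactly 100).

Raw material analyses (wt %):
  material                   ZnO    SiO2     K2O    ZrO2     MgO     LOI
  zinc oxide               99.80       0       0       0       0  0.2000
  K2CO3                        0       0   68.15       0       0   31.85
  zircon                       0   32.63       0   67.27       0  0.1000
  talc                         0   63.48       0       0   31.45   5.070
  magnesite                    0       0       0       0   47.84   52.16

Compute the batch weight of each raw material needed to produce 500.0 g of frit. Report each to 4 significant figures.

Batch per 500.0 g frit:
  zinc oxide: 131.0 g
  K2CO3: 10.02 g
  zircon: 78.94 g
  talc: 238.2 g
  magnesite: 120.1 g
Total batch = 578.3 g; LOI loss = 78.25 g; yield = 86.47%

Each numeric step holds exact precision from first step to last — intermediates are displayed (rounded to 4 significant digits) when written out — exactly one rounding lands on every reported figure — the derived quantities are carried starting from the weights at 500.0 g of glass at exact precision (the totals, glass mass, the five compositions, the yield, ignition loss) as given in the problem or the answer.
Target masses of each oxide per 500.0 g frit:
  ZnO: 26.15% × 500.0 = 130.8 g
  SiO2: 35.39% × 500.0 = 177.0 g
  K2O: 1.366% × 500.0 = 6.830 g
  ZrO2: 10.62% × 500.0 = 53.10 g
  MgO: 26.47% × 500.0 = 132.4 g
Oxide-by-oxide audit given the weights on record, on the stated basis (target by target, the sums agree modulo rounding of the values):
  ZnO: 131.0·0.9980 = 130.7 g (target 130.8 g)
  SiO2: 78.94·0.3263 + 238.2·0.6348 = 177.0 g (target 177.0 g)
  K2O: 10.02·0.6815 = 6.829 g (target 6.830 g)
  ZrO2: 78.94·0.6727 = 53.10 g (target 53.10 g)
  MgO: 238.2·0.3145 + 120.1·0.4784 = 132.4 g (target 132.4 g)
Glass-mass sanity pass: batch Σ − ignition loss = 500.0 g (the Σ of target masses is 500.0 g; against the stated basis, 500.0 g — rounding explains the deltas).
Adding the batch up: Σ batch = 578.3 g; Σ batch·LOI gives LOI loss = 78.25 g; yield = glass ÷ total batch = 86.47%.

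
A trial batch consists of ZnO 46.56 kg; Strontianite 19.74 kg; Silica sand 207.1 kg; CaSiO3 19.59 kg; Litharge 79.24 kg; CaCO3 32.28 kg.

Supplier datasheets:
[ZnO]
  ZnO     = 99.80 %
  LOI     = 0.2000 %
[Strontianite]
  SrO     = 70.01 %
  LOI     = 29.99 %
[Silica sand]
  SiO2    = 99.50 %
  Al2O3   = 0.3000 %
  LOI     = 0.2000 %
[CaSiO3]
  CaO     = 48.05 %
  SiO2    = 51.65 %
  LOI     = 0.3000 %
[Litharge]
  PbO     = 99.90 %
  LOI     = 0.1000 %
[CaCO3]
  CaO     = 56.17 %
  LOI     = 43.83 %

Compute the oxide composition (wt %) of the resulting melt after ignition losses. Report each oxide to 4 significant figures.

Glass mass = 383.8 kg (batch 404.5 − LOI 20.71).
Composition: SrO 3.601%, CaO 7.177%, SiO2 56.33%, Al2O3 0.1619%, PbO 20.63%, ZnO 12.11%

Every computation carries full float precision at every stage; working values appear, rounded to 4 significant digits, across the worked steps; each reported figure is rounded a single time — all derived quantities (net glass mass, LOI, the totals, yield, six oxide percentages) are re-derived in full float precision from the batch weights at 383.8 kg of glass, exactly as printed in the problem or answer text.
Oxide masses out of the charge:
  SrO: 19.74·0.7001 = 13.82 kg
  CaO: 19.59·0.4805 + 32.28·0.5617 = 27.54 kg
  SiO2: 207.1·0.9950 + 19.59·0.5165 = 216.2 kg
  Al2O3: 207.1·0.003000 = 0.6213 kg
  PbO: 79.24·0.9990 = 79.16 kg
  ZnO: 46.56·0.9980 = 46.47 kg
LOI: 46.56·0.002000 + 19.74·0.2999 + 207.1·0.002000 + 19.59·0.003000 + 79.24·0.001000 + 32.28·0.4383 = 20.71 kg
The glass mass, total less LOI, = 404.5 − 20.71 = 383.8 kg (equal to the oxide-mass sum)
wt % = oxide mass / glass mass × 100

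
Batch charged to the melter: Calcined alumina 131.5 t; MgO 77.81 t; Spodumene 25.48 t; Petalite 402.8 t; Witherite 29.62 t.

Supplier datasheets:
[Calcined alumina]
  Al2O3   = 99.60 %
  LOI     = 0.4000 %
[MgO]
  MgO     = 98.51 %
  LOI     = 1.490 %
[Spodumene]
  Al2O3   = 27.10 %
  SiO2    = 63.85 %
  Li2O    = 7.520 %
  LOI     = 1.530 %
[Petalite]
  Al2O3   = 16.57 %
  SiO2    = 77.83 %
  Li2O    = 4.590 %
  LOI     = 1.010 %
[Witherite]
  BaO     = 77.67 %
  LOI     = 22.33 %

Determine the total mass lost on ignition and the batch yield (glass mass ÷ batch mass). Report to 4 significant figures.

LOI loss = 12.76 t; glass = 654.5 t; yield = 98.09%

Each numeric step carries full float precision end to end — the intermediate values are printed rounded off to 4 significant figures within the worked lines; each reported value undergoes a single rounding — derived quantities (five oxide percentages, net glass mass, LOI, the totals, yield) are rebuilt at exact precision starting from the weights at 654.5 t of glass, exactly as printed in either problem or answer.
Loss on ignition, line by line:
  Calcined alumina: 131.5 × 0.004000 = 0.5260 t
  MgO: 77.81 × 0.01490 = 1.159 t
  Spodumene: 25.48 × 0.01530 = 0.3898 t
  Petalite: 402.8 × 0.01010 = 4.068 t
  Witherite: 29.62 × 0.2233 = 6.614 t
Total LOI = 12.76 t
Glass = batch − LOI = 667.2 − 12.76 = 654.5 t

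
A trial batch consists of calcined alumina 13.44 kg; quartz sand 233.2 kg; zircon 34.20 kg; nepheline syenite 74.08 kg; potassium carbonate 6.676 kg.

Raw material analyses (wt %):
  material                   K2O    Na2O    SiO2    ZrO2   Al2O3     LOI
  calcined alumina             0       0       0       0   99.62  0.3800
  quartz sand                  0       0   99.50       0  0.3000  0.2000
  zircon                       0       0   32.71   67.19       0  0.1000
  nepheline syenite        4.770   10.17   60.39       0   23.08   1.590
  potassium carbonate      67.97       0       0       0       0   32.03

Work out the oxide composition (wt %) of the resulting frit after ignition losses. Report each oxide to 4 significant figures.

Glass mass = 357.7 kg (batch 361.6 − LOI 3.868).
Composition: K2O 2.256%, Na2O 2.106%, SiO2 80.50%, ZrO2 6.424%, Al2O3 8.718%

Rounding to four significant figures extends to each in-between result as displayed; each numeric step runs at full float precision end to end. A single rounding finalizes every reported result. All derived quantities are re-derived in full precision (the five compositions, net glass mass, yield, totals, LOI) from the batch weights for 357.7 kg of glass, exactly as printed in the question or the answer.
Per-oxide mass from batch:
  K2O: 74.08·0.04770 + 6.676·0.6797 = 8.071 kg
  Na2O: 74.08·0.1017 = 7.534 kg
  SiO2: 233.2·0.9950 + 34.20·0.3271 + 74.08·0.6039 = 288.0 kg
  ZrO2: 34.20·0.6719 = 22.98 kg
  Al2O3: 13.44·0.9962 + 233.2·0.003000 + 74.08·0.2308 = 31.19 kg
LOI: 13.44·0.003800 + 233.2·0.002000 + 34.20·0.001000 + 74.08·0.01590 + 6.676·0.3203 = 3.868 kg
The glass mass, total less LOI, = 361.6 − 3.868 = 357.7 kg (the oxide masses sum to this)
each wt % is 100 × oxide ÷ glass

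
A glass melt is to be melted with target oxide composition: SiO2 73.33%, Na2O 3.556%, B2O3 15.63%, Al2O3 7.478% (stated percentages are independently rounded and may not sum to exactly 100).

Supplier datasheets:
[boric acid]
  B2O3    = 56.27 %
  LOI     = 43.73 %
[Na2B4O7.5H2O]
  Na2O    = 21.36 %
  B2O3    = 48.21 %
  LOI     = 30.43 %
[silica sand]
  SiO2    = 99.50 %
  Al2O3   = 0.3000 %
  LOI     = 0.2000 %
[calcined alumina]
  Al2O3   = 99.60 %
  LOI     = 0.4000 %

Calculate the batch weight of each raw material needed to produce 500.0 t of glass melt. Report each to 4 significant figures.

Batch per 500.0 t glass melt:
  boric acid: 67.57 t
  Na2B4O7.5H2O: 83.24 t
  silica sand: 368.5 t
  calcined alumina: 36.43 t
Total batch = 555.7 t; LOI loss = 55.76 t; yield = 89.97%

All internal work runs at full precision in every operation. In-progress results are shown with 4-significant-figure rounding in the working; every reported value is rounded once only — all derived quantities are computed starting from the weights at 500.0 t of glass at full float precision (totals, the four compositions, the yield, net glass mass, LOI) exactly as printed in the question or the answer.
The oxide mass targets at 500.0 t glass melt:
  SiO2: 73.33% × 500.0 = 366.6 t
  Na2O: 3.556% × 500.0 = 17.78 t
  B2O3: 15.63% × 500.0 = 78.15 t
  Al2O3: 7.478% × 500.0 = 37.39 t
Per-oxide balance check given the weights on record, versus the basis set out (delivered sums recover each target up to rounding of the answer):
  SiO2: 368.5·0.9950 = 366.7 t (target 366.6 t)
  Na2O: 83.24·0.2136 = 17.78 t (target 17.78 t)
  B2O3: 67.57·0.5627 + 83.24·0.4821 = 78.15 t (target 78.15 t)
  Al2O3: 368.5·0.003000 + 36.43·0.9960 = 37.39 t (target 37.39 t)
Consistency of the glass mass: batch Σ − ignition loss = 500.0 t (per-oxide target masses sum to 500.0 t; basis as stated: 500.0 t — differing by rounding only).
Adding the batch up: Σ batch = 555.7 t; LOI removed, Σ of batch·LOI: 55.76 t; yield = glass ÷ total batch = 89.97%.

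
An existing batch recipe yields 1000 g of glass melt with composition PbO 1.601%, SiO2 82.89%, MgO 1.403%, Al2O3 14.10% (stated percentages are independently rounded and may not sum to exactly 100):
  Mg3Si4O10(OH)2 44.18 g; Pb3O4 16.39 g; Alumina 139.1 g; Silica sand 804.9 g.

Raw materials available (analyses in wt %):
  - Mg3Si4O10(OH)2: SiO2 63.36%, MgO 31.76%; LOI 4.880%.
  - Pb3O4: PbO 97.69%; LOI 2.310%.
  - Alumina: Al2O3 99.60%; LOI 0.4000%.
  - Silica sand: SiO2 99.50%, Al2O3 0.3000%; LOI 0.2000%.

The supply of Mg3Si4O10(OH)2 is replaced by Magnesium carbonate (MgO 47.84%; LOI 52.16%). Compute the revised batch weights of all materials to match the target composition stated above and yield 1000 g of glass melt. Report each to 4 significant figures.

Revised batch per 1000 g glass melt:
  Magnesium carbonate: 29.33 g
  Pb3O4: 16.39 g
  Alumina: 139.1 g
  Silica sand: 833.1 g
Total batch = 1018 g; LOI loss = 17.90 g

Mid-chain values are printed (rounded to 4 significant figures) between the steps; each numeric step maintains full float precision at each step — each reported value receives exactly one rounding — the derived quantities are recomputed in full precision (yield, totals, LOI, glass mass, the four compositions) starting from the weights for 1000 g of glass precisely as stated by the problem or the answer.
Oxide mass targets, per 1000 g glass melt:
  PbO: 1.601% × 1000 = 16.01 g
  SiO2: 82.89% × 1000 = 828.9 g
  MgO: 1.403% × 1000 = 14.03 g
  Al2O3: 14.10% × 1000 = 141.0 g
Mass-balance tally per oxide on the weights just shown, at the basis given (each sum matches its target mass net of answer rounding effects):
  PbO: 16.39·0.9769 = 16.01 g (target 16.01 g)
  SiO2: 833.1·0.9950 = 828.9 g (target 828.9 g)
  MgO: 29.33·0.4784 = 14.03 g (target 14.03 g)
  Al2O3: 139.1·0.9960 + 833.1·0.003000 = 141.0 g (target 141.0 g)
Mass balance on the glass: whole batch net of LOI = 1000 g (per-oxide target masses sum to 999.9 g; stated basis 1000 g — differing by rounding only).
Summing the batch: Σ batch = 1018 g; ignition loss, Σ(batch × LOI) = 17.90 g; as yield: glass ÷ batch → 98.24%.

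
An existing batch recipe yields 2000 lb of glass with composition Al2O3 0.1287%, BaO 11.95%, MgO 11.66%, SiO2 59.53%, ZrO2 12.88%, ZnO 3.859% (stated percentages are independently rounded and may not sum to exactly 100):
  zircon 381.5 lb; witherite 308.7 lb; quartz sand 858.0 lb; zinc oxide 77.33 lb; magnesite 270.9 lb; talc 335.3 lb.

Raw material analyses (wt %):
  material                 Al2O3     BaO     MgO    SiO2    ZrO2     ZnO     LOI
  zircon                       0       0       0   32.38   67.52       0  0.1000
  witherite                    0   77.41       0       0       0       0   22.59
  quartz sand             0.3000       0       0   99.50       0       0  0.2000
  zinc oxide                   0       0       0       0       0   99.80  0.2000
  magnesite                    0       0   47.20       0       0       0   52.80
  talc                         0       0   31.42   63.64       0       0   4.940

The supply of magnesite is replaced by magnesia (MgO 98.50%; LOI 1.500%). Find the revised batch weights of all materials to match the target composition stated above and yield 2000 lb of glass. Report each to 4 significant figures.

Exact precision is held from first step to last; rounding to 4 significant figures applies to each intermediate as shown; exactly one rounding is applied to each reported value. The derived quantities (ignition loss, net glass mass, the yield, totals, six oxide percentages) are recomputed using the weight values per 2000 lb of glass at exact precision exactly as printed in either problem or answer.
Oxide-by-oxide targets in 2000 lb glass:
  Al2O3: 0.1287% × 2000 = 2.574 lb
  BaO: 11.95% × 2000 = 239.0 lb
  MgO: 11.66% × 2000 = 233.2 lb
  SiO2: 59.53% × 2000 = 1191 lb
  ZrO2: 12.88% × 2000 = 257.6 lb
  ZnO: 3.859% × 2000 = 77.18 lb
Checking each oxide sum with the batch weights as given, against the basis in use (each sum matches its target mass within answer rounding):
  Al2O3: 858.0·0.003000 = 2.574 lb (target 2.574 lb)
  BaO: 308.7·0.7741 = 239.0 lb (target 239.0 lb)
  MgO: 129.8·0.9850 + 335.3·0.3142 = 233.2 lb (target 233.2 lb)
  SiO2: 381.5·0.3238 + 858.0·0.9950 + 335.3·0.6364 = 1191 lb (target 1191 lb)
  ZrO2: 381.5·0.6752 = 257.6 lb (target 257.6 lb)
  ZnO: 77.33·0.9980 = 77.18 lb (target 77.18 lb)
Consistency of the glass mass: total charge less LOI = 2000 lb (per-oxide target masses sum to 2000 lb; stated basis 2000 lb — rounding explains the deltas).
Adding the batch up: Σ batch = 2091 lb; Σ batch·LOI gives LOI loss = 90.50 lb; glass ÷ batch gives a yield of 95.67%.

Revised batch per 2000 lb glass:
  zircon: 381.5 lb
  witherite: 308.7 lb
  quartz sand: 858.0 lb
  zinc oxide: 77.33 lb
  magnesia: 129.8 lb
  talc: 335.3 lb
Total batch = 2091 lb; LOI loss = 90.50 lb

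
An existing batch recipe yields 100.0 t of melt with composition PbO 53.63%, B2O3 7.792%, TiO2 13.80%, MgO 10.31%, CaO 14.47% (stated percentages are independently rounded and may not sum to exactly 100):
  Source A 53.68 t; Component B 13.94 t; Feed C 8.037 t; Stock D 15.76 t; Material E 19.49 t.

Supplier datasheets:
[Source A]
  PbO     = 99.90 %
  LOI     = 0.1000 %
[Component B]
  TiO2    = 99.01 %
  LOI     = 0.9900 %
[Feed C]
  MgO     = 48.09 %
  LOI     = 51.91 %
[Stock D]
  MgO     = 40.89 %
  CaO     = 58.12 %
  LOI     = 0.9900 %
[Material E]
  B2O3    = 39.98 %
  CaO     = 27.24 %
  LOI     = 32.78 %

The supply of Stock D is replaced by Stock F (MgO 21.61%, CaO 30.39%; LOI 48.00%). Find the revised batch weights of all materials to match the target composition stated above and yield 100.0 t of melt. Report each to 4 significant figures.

Revised batch per 100.0 t melt:
  Source A: 53.68 t
  Component B: 13.94 t
  Feed C: 7.893 t
  Stock F: 30.14 t
  Material E: 19.49 t
Total batch = 125.1 t; LOI loss = 25.14 t

All internal work maintains full precision from first step to last; rounding to four significant figures governs each mid-chain value as displayed. Exactly one rounding is applied to each reported figure; derived quantities, which include ignition loss, yield, net glass mass, five oxide percentages, totals, are carried at full precision, as set out in the problem or the answer, from the batch weights per 100.0 t of glass.
Oxide mass targets, per 100.0 t melt:
  PbO: 53.63% × 100.0 = 53.63 t
  B2O3: 7.792% × 100.0 = 7.792 t
  TiO2: 13.80% × 100.0 = 13.80 t
  MgO: 10.31% × 100.0 = 10.31 t
  CaO: 14.47% × 100.0 = 14.47 t
Checking each oxide sum per the reported batch figures, against the basis in use (summed amounts equal target values exact up to rounding of places):
  PbO: 53.68·0.9990 = 53.63 t (target 53.63 t)
  B2O3: 19.49·0.3998 = 7.792 t (target 7.792 t)
  TiO2: 13.94·0.9901 = 13.80 t (target 13.80 t)
  MgO: 7.893·0.4809 + 30.14·0.2161 = 10.31 t (target 10.31 t)
  CaO: 30.14·0.3039 + 19.49·0.2724 = 14.47 t (target 14.47 t)
Glass-mass bookkeeping: Σ batch − LOI loss = 100.0 t (per-oxide target masses sum to 100.0 t; against the stated basis, 100.0 t — gaps are rounding artifacts).
Batch grand total — Σ batch = 125.1 t; loss to ignition Σ batch·LOI = 25.14 t; the yield ratio, glass ÷ batch: 79.91%.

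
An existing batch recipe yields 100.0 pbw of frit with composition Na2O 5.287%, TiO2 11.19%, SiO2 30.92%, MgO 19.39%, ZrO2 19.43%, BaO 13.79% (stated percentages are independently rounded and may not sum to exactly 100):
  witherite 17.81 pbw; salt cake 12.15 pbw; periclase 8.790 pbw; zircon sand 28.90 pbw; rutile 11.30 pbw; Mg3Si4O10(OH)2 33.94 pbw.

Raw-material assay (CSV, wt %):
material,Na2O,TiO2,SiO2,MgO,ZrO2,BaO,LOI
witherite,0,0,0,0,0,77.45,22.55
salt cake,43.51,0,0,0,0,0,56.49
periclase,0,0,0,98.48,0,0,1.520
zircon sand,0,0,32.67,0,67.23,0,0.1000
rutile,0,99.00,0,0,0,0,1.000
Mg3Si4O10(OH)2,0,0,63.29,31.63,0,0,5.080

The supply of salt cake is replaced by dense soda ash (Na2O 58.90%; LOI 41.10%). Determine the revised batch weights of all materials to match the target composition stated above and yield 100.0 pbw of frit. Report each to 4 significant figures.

Full precision is maintained through every step — values along the way are printed rounded to four significant figures; a single rounding yields every reported figure — the derived quantities (the totals, six oxide percentages, ignition loss, yield, glass mass) are rebuilt in full float precision from the weighed amounts per 100.0 pbw of glass exactly as shown in either problem or answer.
Per-oxide target masses for 100.0 pbw frit:
  Na2O: 5.287% × 100.0 = 5.287 pbw
  TiO2: 11.19% × 100.0 = 11.19 pbw
  SiO2: 30.92% × 100.0 = 30.92 pbw
  MgO: 19.39% × 100.0 = 19.39 pbw
  ZrO2: 19.43% × 100.0 = 19.43 pbw
  BaO: 13.79% × 100.0 = 13.79 pbw
Sums-versus-targets review from the weights as reported, versus the basis set out (sum by sum, the targets are met net of answer rounding effects):
  Na2O: 8.976·0.5890 = 5.287 pbw (target 5.287 pbw)
  TiO2: 11.30·0.9900 = 11.19 pbw (target 11.19 pbw)
  SiO2: 28.90·0.3267 + 33.94·0.6329 = 30.92 pbw (target 30.92 pbw)
  MgO: 8.790·0.9848 + 33.94·0.3163 = 19.39 pbw (target 19.39 pbw)
  ZrO2: 28.90·0.6723 = 19.43 pbw (target 19.43 pbw)
  BaO: 17.81·0.7745 = 13.79 pbw (target 13.79 pbw)
Glass-mass bookkeeping: batch total minus LOI = 100.0 pbw (oxide target masses add up to 100.0 pbw; the stated basis being 100.0 pbw — deltas are rounding alone).
Batch grand total — Σ batch = 109.7 pbw; ignition loss, Σ(batch × LOI) = 9.705 pbw; glass ÷ batch gives a yield of 91.15%.

Revised batch per 100.0 pbw frit:
  witherite: 17.81 pbw
  dense soda ash: 8.976 pbw
  periclase: 8.790 pbw
  zircon sand: 28.90 pbw
  rutile: 11.30 pbw
  Mg3Si4O10(OH)2: 33.94 pbw
Total batch = 109.7 pbw; LOI loss = 9.705 pbw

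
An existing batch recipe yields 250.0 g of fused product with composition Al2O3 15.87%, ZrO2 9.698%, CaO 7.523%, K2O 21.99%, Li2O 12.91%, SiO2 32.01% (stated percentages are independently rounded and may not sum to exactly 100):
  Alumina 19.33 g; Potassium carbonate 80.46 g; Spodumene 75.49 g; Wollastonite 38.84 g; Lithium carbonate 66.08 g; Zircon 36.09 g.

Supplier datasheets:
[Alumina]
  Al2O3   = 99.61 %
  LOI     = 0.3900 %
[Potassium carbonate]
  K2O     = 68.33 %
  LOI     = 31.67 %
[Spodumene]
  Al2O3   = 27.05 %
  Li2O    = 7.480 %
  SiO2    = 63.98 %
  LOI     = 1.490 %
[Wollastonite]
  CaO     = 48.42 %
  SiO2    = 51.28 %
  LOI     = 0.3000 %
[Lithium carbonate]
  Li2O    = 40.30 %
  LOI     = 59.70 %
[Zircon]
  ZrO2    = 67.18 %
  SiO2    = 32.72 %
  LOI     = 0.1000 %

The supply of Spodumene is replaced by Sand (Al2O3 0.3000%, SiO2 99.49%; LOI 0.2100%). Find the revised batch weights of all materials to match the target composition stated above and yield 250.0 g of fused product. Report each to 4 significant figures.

All internal work holds full float precision at every stage. The intermediate values are shown, with 4-significant-figure rounding, within the worked lines — each reported result takes just one rounding — all derived quantities are rebuilt at full precision (net glass mass, totals, six oxide percentages, the yield, ignition loss) from the batch weights for 250.0 g of glass, as given in the question or the answer.
The oxide mass targets at 250.0 g fused product:
  Al2O3: 15.87% × 250.0 = 39.67 g
  ZrO2: 9.698% × 250.0 = 24.24 g
  CaO: 7.523% × 250.0 = 18.81 g
  K2O: 21.99% × 250.0 = 54.98 g
  Li2O: 12.91% × 250.0 = 32.28 g
  SiO2: 32.01% × 250.0 = 80.02 g
A balance pass over the oxides, given the weights on record, under the basis named above (sum by sum, the targets are met given rounding of the digits):
  Al2O3: 39.68·0.9961 + 48.55·0.003000 = 39.67 g (target 39.67 g)
  ZrO2: 36.09·0.6718 = 24.25 g (target 24.24 g)
  CaO: 38.84·0.4842 = 18.81 g (target 18.81 g)
  K2O: 80.46·0.6833 = 54.98 g (target 54.98 g)
  Li2O: 80.09·0.4030 = 32.28 g (target 32.28 g)
  SiO2: 48.55·0.9949 + 38.84·0.5128 + 36.09·0.3272 = 80.03 g (target 80.02 g)
Glass mass check: the batch minus its LOI: 250.0 g (the targets, summed, come to 250.0 g; with the basis standing at 250.0 g — differing by rounding only).
Summing the batch: Σ batch = 323.7 g; loss to ignition Σ batch·LOI = 73.70 g; as yield: glass ÷ batch → 77.23%.

Revised batch per 250.0 g fused product:
  Alumina: 39.68 g
  Potassium carbonate: 80.46 g
  Sand: 48.55 g
  Wollastonite: 38.84 g
  Lithium carbonate: 80.09 g
  Zircon: 36.09 g
Total batch = 323.7 g; LOI loss = 73.70 g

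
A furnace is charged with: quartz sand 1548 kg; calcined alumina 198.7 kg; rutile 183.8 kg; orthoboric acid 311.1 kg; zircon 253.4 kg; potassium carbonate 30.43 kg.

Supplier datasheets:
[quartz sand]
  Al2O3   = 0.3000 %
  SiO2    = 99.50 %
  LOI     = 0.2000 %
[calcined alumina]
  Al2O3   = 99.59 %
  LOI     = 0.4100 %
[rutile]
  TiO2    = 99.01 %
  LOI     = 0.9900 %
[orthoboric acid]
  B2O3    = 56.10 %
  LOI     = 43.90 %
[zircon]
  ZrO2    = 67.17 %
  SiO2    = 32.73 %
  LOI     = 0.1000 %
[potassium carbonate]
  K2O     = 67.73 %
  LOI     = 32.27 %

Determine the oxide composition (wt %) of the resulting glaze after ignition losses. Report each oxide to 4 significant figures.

Glass mass = 2373 kg (batch 2525 − LOI 152.4).
Composition: TiO2 7.669%, ZrO2 7.173%, B2O3 7.355%, K2O 0.8685%, Al2O3 8.535%, SiO2 68.40%

The working math maintains exact precision throughout; intermediates are shown, with 4-significant-figure rounding, in the working. Every reported value is rounded a single time. Derived quantities (the totals, ignition loss, glass mass, the yield, six oxide percentages) are re-derived in full precision starting from the weights for 2373 kg of glass, as written in problem or answer.
Mass of each oxide from the mix:
  TiO2: 183.8·0.9901 = 182.0 kg
  ZrO2: 253.4·0.6717 = 170.2 kg
  B2O3: 311.1·0.5610 = 174.5 kg
  K2O: 30.43·0.6773 = 20.61 kg
  Al2O3: 1548·0.003000 + 198.7·0.9959 = 202.5 kg
  SiO2: 1548·0.9950 + 253.4·0.3273 = 1623 kg
LOI: 1548·0.002000 + 198.7·0.004100 + 183.8·0.009900 + 311.1·0.4390 + 253.4·0.001000 + 30.43·0.3227 = 152.4 kg
Resulting glass, batch − LOI: 2525 − 152.4 = 2373 kg (= Σ oxide masses)
each oxide over glass, ×100, is wt %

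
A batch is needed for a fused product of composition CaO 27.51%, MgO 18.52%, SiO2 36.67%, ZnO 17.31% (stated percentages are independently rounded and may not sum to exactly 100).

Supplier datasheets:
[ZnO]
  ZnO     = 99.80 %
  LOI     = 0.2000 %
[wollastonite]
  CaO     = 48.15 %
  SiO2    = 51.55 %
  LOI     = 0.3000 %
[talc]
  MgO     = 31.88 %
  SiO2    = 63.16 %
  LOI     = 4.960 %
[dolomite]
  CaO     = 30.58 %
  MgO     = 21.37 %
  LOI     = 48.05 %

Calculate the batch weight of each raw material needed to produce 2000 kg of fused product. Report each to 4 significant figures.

Batch per 2000 kg fused product:
  ZnO: 346.9 kg
  wollastonite: 644.0 kg
  talc: 635.5 kg
  dolomite: 785.2 kg
Total batch = 2412 kg; LOI loss = 411.4 kg; yield = 82.94%

All arithmetic runs at full precision throughout; mid-chain values are displayed, with 4-significant-digit rounding, across the worked steps — each reported result is rounded just once — derived quantities are computed at full float precision (the totals, LOI, four oxide percentages, glass mass, the yield) from the batch weights on 2000 kg of glass, as written in question or answer.
Oxide-by-oxide targets in 2000 kg fused product:
  CaO: 27.51% × 2000 = 550.2 kg
  MgO: 18.52% × 2000 = 370.4 kg
  SiO2: 36.67% × 2000 = 733.4 kg
  ZnO: 17.31% × 2000 = 346.2 kg
A balance pass over the oxides, given the weights on record, on the stated basis (target by target, the sums agree given rounding of the digits):
  CaO: 644.0·0.4815 + 785.2·0.3058 = 550.2 kg (target 550.2 kg)
  MgO: 635.5·0.3188 + 785.2·0.2137 = 370.4 kg (target 370.4 kg)
  SiO2: 644.0·0.5155 + 635.5·0.6316 = 733.4 kg (target 733.4 kg)
  ZnO: 346.9·0.9980 = 346.2 kg (target 346.2 kg)
Consistency of the glass mass: the batch minus its LOI: 2000 kg (the Σ of target masses is 2000 kg; versus the stated basis of 2000 kg — rounding explains the deltas).
Batch total: Σ batch = 2412 kg; the LOI term Σ batch·LOI equals 411.4 kg; glass ÷ batch gives a yield of 82.94%.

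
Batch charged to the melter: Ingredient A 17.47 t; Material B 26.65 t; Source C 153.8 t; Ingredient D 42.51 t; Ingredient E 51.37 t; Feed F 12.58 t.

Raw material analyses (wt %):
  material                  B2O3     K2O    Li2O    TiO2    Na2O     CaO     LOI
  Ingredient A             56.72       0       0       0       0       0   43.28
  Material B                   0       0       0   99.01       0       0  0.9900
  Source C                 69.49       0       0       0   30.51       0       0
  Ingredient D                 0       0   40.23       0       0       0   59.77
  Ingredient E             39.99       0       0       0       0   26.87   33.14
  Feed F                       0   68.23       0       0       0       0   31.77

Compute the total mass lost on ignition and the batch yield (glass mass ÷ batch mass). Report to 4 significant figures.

LOI loss = 54.25 t; glass = 250.1 t; yield = 82.18%

Each numeric step carries full float precision all the way through; working values are shown, with 4-significant-digit rounding, at each printed step; each reported value receives exactly one rounding; the derived quantities are re-derived at full float precision (totals, six oxide percentages, net glass mass, LOI, the yield) starting from the weights per 250.1 t of glass as written in the question or the answer.
Material-by-material LOI:
  Ingredient A: 17.47 × 0.4328 = 7.561 t
  Material B: 26.65 × 0.009900 = 0.2638 t
  Source C: 153.8 × 0 = 0 t
  Ingredient D: 42.51 × 0.5977 = 25.41 t
  Ingredient E: 51.37 × 0.3314 = 17.02 t
  Feed F: 12.58 × 0.3177 = 3.997 t
Total LOI = 54.25 t
Glass = batch − LOI = 304.4 − 54.25 = 250.1 t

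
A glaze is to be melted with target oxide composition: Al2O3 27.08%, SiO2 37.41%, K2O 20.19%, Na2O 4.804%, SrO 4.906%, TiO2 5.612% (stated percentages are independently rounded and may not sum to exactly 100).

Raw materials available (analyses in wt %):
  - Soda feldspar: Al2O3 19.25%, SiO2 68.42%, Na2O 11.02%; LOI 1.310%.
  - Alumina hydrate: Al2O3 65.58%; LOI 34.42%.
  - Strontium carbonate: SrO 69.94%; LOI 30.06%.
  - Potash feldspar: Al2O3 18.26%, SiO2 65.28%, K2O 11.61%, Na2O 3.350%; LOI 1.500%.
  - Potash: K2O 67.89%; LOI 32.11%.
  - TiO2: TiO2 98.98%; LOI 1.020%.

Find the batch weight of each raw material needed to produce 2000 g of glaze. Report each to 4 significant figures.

Batch per 2000 g glaze:
  Soda feldspar: 768.2 g
  Alumina hydrate: 505.4 g
  Strontium carbonate: 140.3 g
  Potash feldspar: 341.0 g
  Potash: 536.5 g
  TiO2: 113.4 g
Total batch = 2405 g; LOI loss = 404.7 g; yield = 83.17%

Values along the way are printed, rounded to 4 significant figures, as written. All arithmetic keeps exact precision throughout. Each reported number is rounded exactly once — all derived quantities, which include ignition loss, six oxide percentages, yield, the totals, net glass mass, are computed at full precision, exactly as shown in the problem or answer text, from the batch weights at 2000 g of glass.
Per-oxide target masses for 2000 g glaze:
  Al2O3: 27.08% × 2000 = 541.6 g
  SiO2: 37.41% × 2000 = 748.2 g
  K2O: 20.19% × 2000 = 403.8 g
  Na2O: 4.804% × 2000 = 96.08 g
  SrO: 4.906% × 2000 = 98.12 g
  TiO2: 5.612% × 2000 = 112.2 g
Verifying the oxide balance on the weights just shown, under the basis named above (summed amounts equal target values within answer rounding):
  Al2O3: 768.2·0.1925 + 505.4·0.6558 + 341.0·0.1826 = 541.6 g (target 541.6 g)
  SiO2: 768.2·0.6842 + 341.0·0.6528 = 748.2 g (target 748.2 g)
  K2O: 341.0·0.1161 + 536.5·0.6789 = 403.8 g (target 403.8 g)
  Na2O: 768.2·0.1102 + 341.0·0.03350 = 96.08 g (target 96.08 g)
  SrO: 140.3·0.6994 = 98.13 g (target 98.12 g)
  TiO2: 113.4·0.9898 = 112.2 g (target 112.2 g)
Auditing the glass mass value: Σ batch − LOI loss = 2000 g (summing oxide targets gives 2000 g; with the basis standing at 2000 g — a pure rounding effect).
Batch total: Σ batch = 2405 g; loss to ignition Σ batch·LOI = 404.7 g; glass ÷ batch gives a yield of 83.17%.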